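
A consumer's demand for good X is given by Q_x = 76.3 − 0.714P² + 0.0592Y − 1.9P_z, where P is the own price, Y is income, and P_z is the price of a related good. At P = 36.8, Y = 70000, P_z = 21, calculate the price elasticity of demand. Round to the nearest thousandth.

At the given point, Q_x = 76.3 − 0.714(36.8)² + 0.0592(70000) − 1.9(21) = 76.3 − 966.9274 + 4144 − 39.9 = 3213.4726.
∂Q_x/∂P = −2·0.714·P = -52.5504, so E_p = -52.5504·(36.8/3213.4726) ≈ -0.602.
|E_p| < 1: demand is inelastic.

-0.602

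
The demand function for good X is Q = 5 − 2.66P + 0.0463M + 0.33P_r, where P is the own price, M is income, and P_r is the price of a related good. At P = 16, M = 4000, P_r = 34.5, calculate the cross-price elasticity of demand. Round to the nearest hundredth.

Substituting, Q = 5 − 2.66(16) + 0.0463(4000) + 0.33(34.5) = 5 − 42.56 + 185.2 + 11.385 = 159.025.
∂Q/∂P_r = +0.33, so E_xy = 0.33·(34.5/159.025) ≈ 0.07.
E_xy > 0: the goods are substitutes.

0.07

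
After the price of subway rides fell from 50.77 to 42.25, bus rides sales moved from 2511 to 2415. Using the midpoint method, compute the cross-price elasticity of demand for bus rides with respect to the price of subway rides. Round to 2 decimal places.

%ΔQ_x = (2415 − 2511)/[(2511+2415)/2] = -96/2463 ≈ -0.0390.
%ΔP_y = (42.25 − 50.77)/[(50.77+42.25)/2] ≈ -0.1832.
E_xy = -0.0390/-0.1832 ≈ 0.21.
E_xy > 0, so bus rides and subway rides are substitutes.

0.21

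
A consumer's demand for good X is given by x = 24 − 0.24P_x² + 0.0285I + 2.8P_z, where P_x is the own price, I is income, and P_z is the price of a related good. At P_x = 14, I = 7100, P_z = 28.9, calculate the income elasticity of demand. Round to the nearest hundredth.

0.78

At the given point, x = 24 − 0.24(14)² + 0.0285(7100) + 2.8(28.9) = 24 − 47.04 + 202.35 + 80.92 = 260.23.
∂x/∂I = +0.0285, so E_I = 0.0285·(7100/260.23) ≈ 0.78.
E_I ∈ (0,1): normal good (necessity).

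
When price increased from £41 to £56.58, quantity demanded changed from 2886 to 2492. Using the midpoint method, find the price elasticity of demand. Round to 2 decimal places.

%ΔQ = (2492 − 2886)/[(2886 + 2492)/2] = -394/2689 ≈ -0.1465.
%ΔP = (56.58 − 41)/[(41 + 56.58)/2] = 15.58/48.79 ≈ 0.3193.
Arc elasticity E = %ΔQ/%ΔP ≈ -0.1465/0.3193 ≈ -0.46.
|E| < 1: demand is inelastic over this range.

-0.46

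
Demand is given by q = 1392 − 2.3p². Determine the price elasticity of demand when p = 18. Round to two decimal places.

-2.30

At p = 18, q = 646.8.
dq/dp = −2·2.3·p = −82.8.
Point elasticity E = (dq/dp)·(p/q) = -82.8 × 18/646.8 ≈ -2.30.
|E| > 1, so demand is elastic at this price.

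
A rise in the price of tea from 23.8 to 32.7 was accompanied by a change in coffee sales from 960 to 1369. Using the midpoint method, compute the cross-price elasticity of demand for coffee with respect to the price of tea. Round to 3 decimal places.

1.115

%ΔQ_x = (1369 − 960)/[(960+1369)/2] = 409/1164.5 ≈ 0.3512.
%ΔP_y = (32.7 − 23.8)/[(23.8+32.7)/2] ≈ 0.3150.
E_xy = 0.3512/0.3150 ≈ 1.115.
E_xy > 0, so coffee and tea are substitutes.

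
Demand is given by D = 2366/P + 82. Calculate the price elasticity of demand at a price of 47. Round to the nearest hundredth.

-0.38

At P = 47, D = 132.3404.
dD/dP = −2366/P² = −1.0711.
Point elasticity E = (dD/dP)·(P/D) = -1.0711 × 47/132.3404 ≈ -0.38.
|E| < 1, so demand is inelastic at this price.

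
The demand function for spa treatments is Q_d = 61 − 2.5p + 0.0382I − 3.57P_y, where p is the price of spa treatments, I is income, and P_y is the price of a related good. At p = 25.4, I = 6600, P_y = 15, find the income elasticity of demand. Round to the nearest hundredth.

Evaluating quantity at (p, I, P_y) gives Q_d = 61 − 2.5(25.4) + 0.0382(6600) − 3.57(15) = 61 − 63.5 + 252.12 − 53.55 = 196.07.
∂Q_d/∂I = +0.0382, so E_I = 0.0382·(6600/196.07) ≈ 1.29.
E_I > 1: normal good (luxury).

1.29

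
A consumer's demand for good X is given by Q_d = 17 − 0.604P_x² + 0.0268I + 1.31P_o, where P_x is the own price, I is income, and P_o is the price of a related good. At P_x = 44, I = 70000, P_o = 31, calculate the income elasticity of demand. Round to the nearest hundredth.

First evaluate Q_d: 17 − 0.604(44)² + 0.0268(70000) + 1.31(31) = 17 − 1169.344 + 1876 + 40.61 = 764.266.
∂Q_d/∂I = +0.0268, so E_I = 0.0268·(70000/764.266) ≈ 2.45.
E_I > 1: normal good (luxury).

2.45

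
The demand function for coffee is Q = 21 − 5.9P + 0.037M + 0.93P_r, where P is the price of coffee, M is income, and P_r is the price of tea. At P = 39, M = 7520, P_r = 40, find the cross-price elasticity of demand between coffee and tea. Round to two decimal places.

0.35

Substituting, Q = 21 − 5.9(39) + 0.037(7520) + 0.93(40) = 21 − 230.1 + 278.24 + 37.2 = 106.34.
∂Q/∂P_r = +0.93, so E_xy = 0.93·(40/106.34) ≈ 0.35.
E_xy > 0: the goods are substitutes.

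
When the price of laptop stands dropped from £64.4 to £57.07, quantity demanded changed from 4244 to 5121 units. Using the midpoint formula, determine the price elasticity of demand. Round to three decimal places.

-1.552

%Δq = (5121 − 4244)/[(4244 + 5121)/2] = 877/4682.5 ≈ 0.1873.
%Δp = (57.07 − 64.4)/[(64.4 + 57.07)/2] = -7.33/60.735 ≈ -0.1207.
Arc elasticity E = %Δq/%Δp ≈ 0.1873/-0.1207 ≈ -1.552.
|E| > 1: demand is elastic over this range.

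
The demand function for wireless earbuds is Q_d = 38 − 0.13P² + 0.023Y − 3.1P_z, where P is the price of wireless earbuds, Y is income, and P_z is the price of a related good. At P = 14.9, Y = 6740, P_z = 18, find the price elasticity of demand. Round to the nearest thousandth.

-0.533

Q_d = 38 − 0.13(14.9)² + 0.023(6740) − 3.1(18) = 38 − 28.8613 + 155.02 − 55.8 = 108.3587.
∂Q_d/∂P = −2·0.13·P = -3.874, so E_p = -3.874·(14.9/108.3587) ≈ -0.533.
|E_p| < 1: demand is inelastic.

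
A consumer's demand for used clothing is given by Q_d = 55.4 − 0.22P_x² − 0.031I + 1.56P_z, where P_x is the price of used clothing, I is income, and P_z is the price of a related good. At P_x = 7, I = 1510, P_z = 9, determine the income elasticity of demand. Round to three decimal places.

-3.950

Evaluating quantity at (P_x, I, P_z) gives Q_d = 55.4 − 0.22(7)² − 0.031(1510) + 1.56(9) = 55.4 − 10.78 − 46.81 + 14.04 = 11.85.
∂Q_d/∂I = −0.031, so E_I = -0.031·(1510/11.85) ≈ -3.950.
E_I < 0: inferior good.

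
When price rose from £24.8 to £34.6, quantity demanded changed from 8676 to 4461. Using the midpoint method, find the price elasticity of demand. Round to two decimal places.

%ΔQ = (4461 − 8676)/[(8676 + 4461)/2] = -4215/6568.5 ≈ -0.6417.
%ΔP = (34.6 − 24.8)/[(24.8 + 34.6)/2] = 9.8/29.7 ≈ 0.3300.
Arc elasticity E = %ΔQ/%ΔP ≈ -0.6417/0.3300 ≈ -1.94.
|E| > 1: demand is elastic over this range.

-1.94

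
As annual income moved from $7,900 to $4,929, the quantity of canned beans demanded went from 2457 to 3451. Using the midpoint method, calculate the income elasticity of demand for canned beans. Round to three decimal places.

-0.727

%ΔQ = (3451 − 2457)/[(2457+3451)/2] = 994/2954 ≈ 0.3365.
%ΔM = (4,929 − 7,900)/[(7,900+4,929)/2] = -2971/6414.5 ≈ -0.4632.
E_I = %ΔQ/%ΔM ≈ -0.727.
E_I < 0: inferior good.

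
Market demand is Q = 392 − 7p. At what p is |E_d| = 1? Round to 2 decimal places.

28.00

For linear demand Q = a − bp, E = −bp/(a − bp). |E| = 1 ⇒ bp = a − bp ⇒ p = a/(2b).
p = 392/(2·7) = 28.00.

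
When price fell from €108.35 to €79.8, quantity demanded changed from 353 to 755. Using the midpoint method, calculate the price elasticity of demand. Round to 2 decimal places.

-2.39

%ΔQ = (755 − 353)/[(353 + 755)/2] = 402/554 ≈ 0.7256.
%Δp = (79.8 − 108.35)/[(108.35 + 79.8)/2] = -28.55/94.075 ≈ -0.3035.
Arc elasticity E = %ΔQ/%Δp ≈ 0.7256/-0.3035 ≈ -2.39.
|E| > 1: demand is elastic over this range.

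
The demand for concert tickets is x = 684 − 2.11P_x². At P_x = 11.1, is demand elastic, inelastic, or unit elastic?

elastic

At P_x = 11.1, x = 424.0269.
dx/dP_x = −2·2.11·P_x = −46.842.
Point elasticity E = (dx/dP_x)·(P_x/x) = -46.842 × 11.1/424.0269 ≈ -1.226.
|E| ≈ 1.226 > 1, so demand is elastic.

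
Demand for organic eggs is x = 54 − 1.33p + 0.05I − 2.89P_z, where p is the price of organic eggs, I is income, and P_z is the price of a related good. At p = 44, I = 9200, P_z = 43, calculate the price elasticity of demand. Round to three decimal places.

x = 54 − 1.33(44) + 0.05(9200) − 2.89(43) = 54 − 58.52 + 460 − 124.27 = 331.21.
∂x/∂p = −1.33, so E_p = (−1.33)·(44/331.21) ≈ -0.177.
|E_p| < 1: demand is inelastic.

-0.177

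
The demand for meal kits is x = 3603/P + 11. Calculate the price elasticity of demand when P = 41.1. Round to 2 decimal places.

At P = 41.1, x = 98.6642.
dx/dP = −3603/P² = −2.1329.
Point elasticity E = (dx/dP)·(P/x) = -2.1329 × 41.1/98.6642 ≈ -0.89.
|E| < 1, so demand is inelastic at this price.

-0.89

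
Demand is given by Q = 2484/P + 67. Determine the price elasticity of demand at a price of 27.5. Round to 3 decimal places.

-0.574

At P = 27.5, Q = 157.3273.
dQ/dP = −2484/P² = −3.2846.
Point elasticity E = (dQ/dP)·(P/Q) = -3.2846 × 27.5/157.3273 ≈ -0.574.
|E| < 1, so demand is inelastic at this price.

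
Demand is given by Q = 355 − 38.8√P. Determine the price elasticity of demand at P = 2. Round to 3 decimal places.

-0.091

At P = 2, Q = 300.1285.
dQ/dP = −38.8/(2√P) = −38.8/(2·1.4142).
Point elasticity E = (dQ/dP)·(P/Q) = -13.7179 × 2/300.1285 ≈ -0.091.
|E| < 1, so demand is inelastic at this price.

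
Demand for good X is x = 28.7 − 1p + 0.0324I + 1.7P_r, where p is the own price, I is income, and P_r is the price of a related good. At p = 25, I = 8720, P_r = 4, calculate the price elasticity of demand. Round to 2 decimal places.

-0.09

First evaluate x: 28.7 − 1(25) + 0.0324(8720) + 1.7(4) = 28.7 − 25 + 282.528 + 6.8 = 293.028.
∂x/∂p = −1, so E_p = (−1)·(25/293.028) ≈ -0.09.
|E_p| < 1: demand is inelastic.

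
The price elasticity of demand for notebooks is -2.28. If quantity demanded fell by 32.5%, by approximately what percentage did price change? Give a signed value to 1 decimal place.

14.3

%ΔQ ≈ E × %ΔP ⇒ %ΔP = %ΔQ / E = (-32.5%)/(-2.28) ≈ 14.3%.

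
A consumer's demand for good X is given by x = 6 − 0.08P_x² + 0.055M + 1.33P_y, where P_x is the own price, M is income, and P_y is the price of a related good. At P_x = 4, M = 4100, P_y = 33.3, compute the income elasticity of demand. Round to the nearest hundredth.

0.82

At the given point, x = 6 − 0.08(4)² + 0.055(4100) + 1.33(33.3) = 6 − 1.28 + 225.5 + 44.289 = 274.509.
∂x/∂M = +0.055, so E_I = 0.055·(4100/274.509) ≈ 0.82.
E_I ∈ (0,1): normal good (necessity).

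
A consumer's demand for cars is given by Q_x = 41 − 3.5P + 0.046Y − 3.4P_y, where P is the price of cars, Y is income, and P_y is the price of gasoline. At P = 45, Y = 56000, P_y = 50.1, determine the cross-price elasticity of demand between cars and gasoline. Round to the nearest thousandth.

At the given point, Q_x = 41 − 3.5(45) + 0.046(56000) − 3.4(50.1) = 41 − 157.5 + 2576 − 170.34 = 2289.16.
∂Q_x/∂P_y = −3.4, so E_xy = -3.4·(50.1/2289.16) ≈ -0.074.
E_xy < 0: the goods are complements.

-0.074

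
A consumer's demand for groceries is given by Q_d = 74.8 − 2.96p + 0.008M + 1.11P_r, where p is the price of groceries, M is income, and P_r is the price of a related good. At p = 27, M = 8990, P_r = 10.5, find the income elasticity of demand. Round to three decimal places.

0.917

Evaluating quantity at (p, M, P_r) gives Q_d = 74.8 − 2.96(27) + 0.008(8990) + 1.11(10.5) = 74.8 − 79.92 + 71.92 + 11.655 = 78.455.
∂Q_d/∂M = +0.008, so E_I = 0.008·(8990/78.455) ≈ 0.917.
E_I ∈ (0,1): normal good (necessity).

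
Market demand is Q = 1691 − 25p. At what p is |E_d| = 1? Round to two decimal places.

33.82

For linear demand Q = a − bp, E = −bp/(a − bp). |E| = 1 ⇒ bp = a − bp ⇒ p = a/(2b).
p = 1691/(2·25) = 33.82.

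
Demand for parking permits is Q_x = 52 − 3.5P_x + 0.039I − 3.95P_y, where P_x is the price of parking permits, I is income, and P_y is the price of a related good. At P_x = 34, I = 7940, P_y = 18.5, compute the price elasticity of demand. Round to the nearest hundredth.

-0.70

Q_x = 52 − 3.5(34) + 0.039(7940) − 3.95(18.5) = 52 − 119 + 309.66 − 73.075 = 169.585.
∂Q_x/∂P_x = −3.5, so E_p = (−3.5)·(34/169.585) ≈ -0.70.
|E_p| < 1: demand is inelastic.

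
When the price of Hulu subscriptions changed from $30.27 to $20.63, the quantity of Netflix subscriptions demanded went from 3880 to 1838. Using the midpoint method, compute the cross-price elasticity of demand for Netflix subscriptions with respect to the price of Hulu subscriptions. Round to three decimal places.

1.886

%ΔQ_x = (1838 − 3880)/[(3880+1838)/2] = -2042/2859 ≈ -0.7142.
%ΔP_y = (20.63 − 30.27)/[(30.27+20.63)/2] ≈ -0.3788.
E_xy = -0.7142/-0.3788 ≈ 1.886.
E_xy > 0, so Netflix subscriptions and Hulu subscriptions are substitutes.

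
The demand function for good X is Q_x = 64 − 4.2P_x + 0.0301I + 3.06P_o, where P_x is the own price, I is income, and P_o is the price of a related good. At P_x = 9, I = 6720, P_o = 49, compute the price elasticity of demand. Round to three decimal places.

-0.100

At the given point, Q_x = 64 − 4.2(9) + 0.0301(6720) + 3.06(49) = 64 − 37.8 + 202.272 + 149.94 = 378.412.
∂Q_x/∂P_x = −4.2, so E_p = (−4.2)·(9/378.412) ≈ -0.100.
|E_p| < 1: demand is inelastic.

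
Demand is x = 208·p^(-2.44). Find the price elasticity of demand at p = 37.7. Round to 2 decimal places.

-2.44

For a Cobb–Douglas (constant-elasticity) form x = A·p^α·…, the elasticity with respect to p equals the exponent α at every point.
Here the exponent on p is -2.44, so the price elasticity of demand is -2.44.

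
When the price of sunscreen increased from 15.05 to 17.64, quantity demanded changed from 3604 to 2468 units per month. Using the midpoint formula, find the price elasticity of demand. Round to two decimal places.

-2.36

%Δq = (2468 − 3604)/[(3604 + 2468)/2] = -1136/3036 ≈ -0.3742.
%Δp = (17.64 − 15.05)/[(15.05 + 17.64)/2] = 2.59/16.345 ≈ 0.1585.
Arc elasticity E = %Δq/%Δp ≈ -0.3742/0.1585 ≈ -2.36.
|E| > 1: demand is elastic over this range.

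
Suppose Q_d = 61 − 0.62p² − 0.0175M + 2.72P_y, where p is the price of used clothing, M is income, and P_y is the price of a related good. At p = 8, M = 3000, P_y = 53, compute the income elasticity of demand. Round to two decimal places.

-0.46

Substituting, Q_d = 61 − 0.62(8)² − 0.0175(3000) + 2.72(53) = 61 − 39.68 − 52.5 + 144.16 = 112.98.
∂Q_d/∂M = −0.0175, so E_I = -0.0175·(3000/112.98) ≈ -0.46.
E_I < 0: inferior good.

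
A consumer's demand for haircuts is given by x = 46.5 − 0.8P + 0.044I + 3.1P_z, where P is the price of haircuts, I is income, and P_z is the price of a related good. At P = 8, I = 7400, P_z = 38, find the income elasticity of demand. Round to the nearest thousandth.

0.673

At the given point, x = 46.5 − 0.8(8) + 0.044(7400) + 3.1(38) = 46.5 − 6.4 + 325.6 + 117.8 = 483.5.
∂x/∂I = +0.044, so E_I = 0.044·(7400/483.5) ≈ 0.673.
E_I ∈ (0,1): normal good (necessity).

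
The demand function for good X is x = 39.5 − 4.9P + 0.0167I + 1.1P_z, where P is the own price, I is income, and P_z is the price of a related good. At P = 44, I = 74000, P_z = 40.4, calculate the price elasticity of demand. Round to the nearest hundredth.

Evaluating quantity at (P, I, P_z) gives x = 39.5 − 4.9(44) + 0.0167(74000) + 1.1(40.4) = 39.5 − 215.6 + 1235.8 + 44.44 = 1104.14.
∂x/∂P = −4.9, so E_p = (−4.9)·(44/1104.14) ≈ -0.20.
|E_p| < 1: demand is inelastic.

-0.20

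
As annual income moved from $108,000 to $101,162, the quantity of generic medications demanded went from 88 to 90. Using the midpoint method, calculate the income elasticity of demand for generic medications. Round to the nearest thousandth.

-0.344

%ΔQ = (90 − 88)/[(88+90)/2] = 2/89 ≈ 0.0225.
%ΔY = (101,162 − 108,000)/[(108,000+101,162)/2] = -6838/104581 ≈ -0.0654.
E_I = %ΔQ/%ΔY ≈ -0.344.
E_I < 0: inferior good.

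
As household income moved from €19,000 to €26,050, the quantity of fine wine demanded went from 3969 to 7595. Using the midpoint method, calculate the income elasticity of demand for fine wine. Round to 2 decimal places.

2.00

%ΔQ = (7595 − 3969)/[(3969+7595)/2] = 3626/5782 ≈ 0.6271.
%ΔM = (26,050 − 19,000)/[(19,000+26,050)/2] = 7050/22525 ≈ 0.3130.
E_I = %ΔQ/%ΔM ≈ 2.00.
E_I > 1: normal good (luxury).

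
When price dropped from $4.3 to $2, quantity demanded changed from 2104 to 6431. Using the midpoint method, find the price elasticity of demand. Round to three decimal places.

-1.389

%Δq = (6431 − 2104)/[(2104 + 6431)/2] = 4327/4267.5 ≈ 1.0139.
%Δp = (2 − 4.3)/[(4.3 + 2)/2] = -2.3/3.15 ≈ -0.7302.
Arc elasticity E = %Δq/%Δp ≈ 1.0139/-0.7302 ≈ -1.389.
|E| > 1: demand is elastic over this range.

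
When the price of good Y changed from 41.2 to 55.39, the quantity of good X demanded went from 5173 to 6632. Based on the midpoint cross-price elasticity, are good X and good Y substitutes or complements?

%ΔQ_x = (6632 − 5173)/[(5173+6632)/2] = 1459/5902.5 ≈ 0.2472.
%ΔP_y = (55.39 − 41.2)/[(41.2+55.39)/2] ≈ 0.2938.
E_xy = 0.2472/0.2938 ≈ 0.841.
E_xy > 0, so the goods are substitutes.

substitutes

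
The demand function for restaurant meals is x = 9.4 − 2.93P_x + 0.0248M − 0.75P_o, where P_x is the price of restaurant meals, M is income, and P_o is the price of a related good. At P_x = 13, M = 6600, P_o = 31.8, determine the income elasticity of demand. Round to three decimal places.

x = 9.4 − 2.93(13) + 0.0248(6600) − 0.75(31.8) = 9.4 − 38.09 + 163.68 − 23.85 = 111.14.
∂x/∂M = +0.0248, so E_I = 0.0248·(6600/111.14) ≈ 1.473.
E_I > 1: normal good (luxury).

1.473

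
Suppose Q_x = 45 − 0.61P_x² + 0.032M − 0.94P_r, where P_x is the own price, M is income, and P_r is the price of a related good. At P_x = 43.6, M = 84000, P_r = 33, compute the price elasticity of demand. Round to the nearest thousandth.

Evaluating quantity at (P_x, M, P_r) gives Q_x = 45 − 0.61(43.6)² + 0.032(84000) − 0.94(33) = 45 − 1159.5856 + 2688 − 31.02 = 1542.3944.
∂Q_x/∂P_x = −2·0.61·P_x = -53.192, so E_p = -53.192·(43.6/1542.3944) ≈ -1.504.
|E_p| > 1: demand is elastic.

-1.504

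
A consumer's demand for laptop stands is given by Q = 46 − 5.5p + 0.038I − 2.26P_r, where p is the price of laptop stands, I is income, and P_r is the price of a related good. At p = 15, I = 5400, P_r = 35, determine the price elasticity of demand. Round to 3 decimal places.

Substituting, Q = 46 − 5.5(15) + 0.038(5400) − 2.26(35) = 46 − 82.5 + 205.2 − 79.1 = 89.6.
∂Q/∂p = −5.5, so E_p = (−5.5)·(15/89.6) ≈ -0.921.
|E_p| < 1: demand is inelastic.

-0.921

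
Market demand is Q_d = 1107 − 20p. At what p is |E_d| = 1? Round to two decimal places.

For linear demand Q_d = a − bp, E = −bp/(a − bp). |E| = 1 ⇒ bp = a − bp ⇒ p = a/(2b).
p = 1107/(2·20) ≈ 27.68.

27.68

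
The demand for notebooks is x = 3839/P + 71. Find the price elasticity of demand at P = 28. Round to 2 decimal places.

At P = 28, x = 208.1071.
dx/dP = −3839/P² = −4.8967.
Point elasticity E = (dx/dP)·(P/x) = -4.8967 × 28/208.1071 ≈ -0.66.
|E| < 1, so demand is inelastic at this price.

-0.66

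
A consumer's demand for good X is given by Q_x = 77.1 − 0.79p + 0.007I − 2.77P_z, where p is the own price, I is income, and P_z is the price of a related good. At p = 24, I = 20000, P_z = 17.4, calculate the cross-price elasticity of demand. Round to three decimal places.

-0.321

Substituting, Q_x = 77.1 − 0.79(24) + 0.007(20000) − 2.77(17.4) = 77.1 − 18.96 + 140 − 48.198 = 149.942.
∂Q_x/∂P_z = −2.77, so E_xy = -2.77·(17.4/149.942) ≈ -0.321.
E_xy < 0: the goods are complements.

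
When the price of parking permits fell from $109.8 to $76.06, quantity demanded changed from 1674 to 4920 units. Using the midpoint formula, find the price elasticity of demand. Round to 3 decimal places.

%ΔQ = (4920 − 1674)/[(1674 + 4920)/2] = 3246/3297 ≈ 0.9845.
%Δp = (76.06 − 109.8)/[(109.8 + 76.06)/2] = -33.74/92.93 ≈ -0.3631.
Arc elasticity E = %ΔQ/%Δp ≈ 0.9845/-0.3631 ≈ -2.712.
|E| > 1: demand is elastic over this range.

-2.712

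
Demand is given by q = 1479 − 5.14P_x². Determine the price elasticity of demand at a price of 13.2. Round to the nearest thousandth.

-3.070

At P_x = 13.2, q = 583.4064.
dq/dP_x = −2·5.14·P_x = −135.696.
Point elasticity E = (dq/dP_x)·(P_x/q) = -135.696 × 13.2/583.4064 ≈ -3.070.
|E| > 1, so demand is elastic at this price.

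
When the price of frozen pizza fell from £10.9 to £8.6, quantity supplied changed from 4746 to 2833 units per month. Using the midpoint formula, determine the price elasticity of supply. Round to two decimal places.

2.14

%ΔQ = (2833 − 4746)/[(4746 + 2833)/2] = -1913/3789.5 ≈ -0.5048.
%ΔP = (8.6 − 10.9)/[(10.9 + 8.6)/2] = -2.3/9.75 ≈ -0.2359.
Arc elasticity E = %ΔQ/%ΔP ≈ -0.5048/-0.2359 ≈ 2.14.
|E| > 1: supply is elastic over this range.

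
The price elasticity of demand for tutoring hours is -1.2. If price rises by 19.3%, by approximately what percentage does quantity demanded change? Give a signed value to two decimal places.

-23.16

%ΔQ ≈ E × %ΔP = (-1.2) × (19.3%) = -23.16%.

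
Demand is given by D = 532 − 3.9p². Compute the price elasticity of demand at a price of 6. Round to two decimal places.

At p = 6, D = 391.6.
dD/dp = −2·3.9·p = −46.8.
Point elasticity E = (dD/dp)·(p/D) = -46.8 × 6/391.6 ≈ -0.72.
|E| < 1, so demand is inelastic at this price.

-0.72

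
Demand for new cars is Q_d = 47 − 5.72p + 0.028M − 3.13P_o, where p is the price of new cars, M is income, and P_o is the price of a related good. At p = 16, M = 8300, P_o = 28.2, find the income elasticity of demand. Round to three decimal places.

First evaluate Q_d: 47 − 5.72(16) + 0.028(8300) − 3.13(28.2) = 47 − 91.52 + 232.4 − 88.266 = 99.614.
∂Q_d/∂M = +0.028, so E_I = 0.028·(8300/99.614) ≈ 2.333.
E_I > 1: normal good (luxury).

2.333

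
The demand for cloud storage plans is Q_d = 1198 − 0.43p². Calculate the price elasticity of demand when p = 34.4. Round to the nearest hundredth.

At p = 34.4, Q_d = 689.1552.
dQ_d/dp = −2·0.43·p = −29.584.
Point elasticity E = (dQ_d/dp)·(p/Q_d) = -29.584 × 34.4/689.1552 ≈ -1.48.
|E| > 1, so demand is elastic at this price.

-1.48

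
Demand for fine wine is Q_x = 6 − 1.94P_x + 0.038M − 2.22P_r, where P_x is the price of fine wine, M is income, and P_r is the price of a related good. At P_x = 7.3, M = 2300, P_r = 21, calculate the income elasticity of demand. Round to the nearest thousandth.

Substituting, Q_x = 6 − 1.94(7.3) + 0.038(2300) − 2.22(21) = 6 − 14.162 + 87.4 − 46.62 = 32.618.
∂Q_x/∂M = +0.038, so E_I = 0.038·(2300/32.618) ≈ 2.680.
E_I > 1: normal good (luxury).

2.680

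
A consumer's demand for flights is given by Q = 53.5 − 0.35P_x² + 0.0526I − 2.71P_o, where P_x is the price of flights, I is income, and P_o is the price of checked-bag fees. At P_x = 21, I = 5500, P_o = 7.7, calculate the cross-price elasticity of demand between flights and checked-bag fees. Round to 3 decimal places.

Substituting, Q = 53.5 − 0.35(21)² + 0.0526(5500) − 2.71(7.7) = 53.5 − 154.35 + 289.3 − 20.867 = 167.583.
∂Q/∂P_o = −2.71, so E_xy = -2.71·(7.7/167.583) ≈ -0.125.
E_xy < 0: the goods are complements.

-0.125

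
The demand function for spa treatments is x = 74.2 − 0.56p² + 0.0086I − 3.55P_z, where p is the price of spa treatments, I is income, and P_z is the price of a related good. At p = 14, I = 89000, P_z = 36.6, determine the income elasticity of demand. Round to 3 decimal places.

Evaluating quantity at (p, I, P_z) gives x = 74.2 − 0.56(14)² + 0.0086(89000) − 3.55(36.6) = 74.2 − 109.76 + 765.4 − 129.93 = 599.91.
∂x/∂I = +0.0086, so E_I = 0.0086·(89000/599.91) ≈ 1.276.
E_I > 1: normal good (luxury).

1.276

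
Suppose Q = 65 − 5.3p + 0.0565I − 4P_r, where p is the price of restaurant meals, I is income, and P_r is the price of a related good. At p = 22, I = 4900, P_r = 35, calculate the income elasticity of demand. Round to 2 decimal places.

3.25

First evaluate Q: 65 − 5.3(22) + 0.0565(4900) − 4(35) = 65 − 116.6 + 276.85 − 140 = 85.25.
∂Q/∂I = +0.0565, so E_I = 0.0565·(4900/85.25) ≈ 3.25.
E_I > 1: normal good (luxury).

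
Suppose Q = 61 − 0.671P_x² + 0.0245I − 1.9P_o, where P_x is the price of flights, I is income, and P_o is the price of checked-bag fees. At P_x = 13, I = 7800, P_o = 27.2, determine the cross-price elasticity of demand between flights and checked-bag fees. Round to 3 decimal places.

-0.594

Q = 61 − 0.671(13)² + 0.0245(7800) − 1.9(27.2) = 61 − 113.399 + 191.1 − 51.68 = 87.021.
∂Q/∂P_o = −1.9, so E_xy = -1.9·(27.2/87.021) ≈ -0.594.
E_xy < 0: the goods are complements.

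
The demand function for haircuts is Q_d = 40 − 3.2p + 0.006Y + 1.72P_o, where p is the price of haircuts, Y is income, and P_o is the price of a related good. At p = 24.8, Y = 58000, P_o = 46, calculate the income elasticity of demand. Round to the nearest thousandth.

0.897

First evaluate Q_d: 40 − 3.2(24.8) + 0.006(58000) + 1.72(46) = 40 − 79.36 + 348 + 79.12 = 387.76.
∂Q_d/∂Y = +0.006, so E_I = 0.006·(58000/387.76) ≈ 0.897.
E_I ∈ (0,1): normal good (necessity).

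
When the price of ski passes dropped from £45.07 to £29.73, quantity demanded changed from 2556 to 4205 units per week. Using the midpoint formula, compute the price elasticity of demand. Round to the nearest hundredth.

-1.19

%ΔQ = (4205 − 2556)/[(2556 + 4205)/2] = 1649/3380.5 ≈ 0.4878.
%ΔP = (29.73 − 45.07)/[(45.07 + 29.73)/2] = -15.34/37.4 ≈ -0.4102.
Arc elasticity E = %ΔQ/%ΔP ≈ 0.4878/-0.4102 ≈ -1.19.
|E| > 1: demand is elastic over this range.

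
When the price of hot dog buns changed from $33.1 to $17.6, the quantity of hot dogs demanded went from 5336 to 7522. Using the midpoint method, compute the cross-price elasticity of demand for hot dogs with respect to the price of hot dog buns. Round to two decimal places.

-0.56

%ΔQ_x = (7522 − 5336)/[(5336+7522)/2] = 2186/6429 ≈ 0.3400.
%ΔP_y = (17.6 − 33.1)/[(33.1+17.6)/2] ≈ -0.6114.
E_xy = 0.3400/-0.6114 ≈ -0.56.
E_xy < 0, so hot dogs and hot dog buns are complements.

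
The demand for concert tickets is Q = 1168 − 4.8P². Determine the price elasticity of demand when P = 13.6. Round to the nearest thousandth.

At P = 13.6, Q = 280.192.
dQ/dP = −2·4.8·P = −130.56.
Point elasticity E = (dQ/dP)·(P/Q) = -130.56 × 13.6/280.192 ≈ -6.337.
|E| > 1, so demand is elastic at this price.

-6.337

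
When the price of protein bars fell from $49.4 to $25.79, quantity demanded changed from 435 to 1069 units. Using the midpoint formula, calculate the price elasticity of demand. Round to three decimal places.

%Δq = (1069 − 435)/[(435 + 1069)/2] = 634/752 ≈ 0.8431.
%Δp = (25.79 − 49.4)/[(49.4 + 25.79)/2] = -23.61/37.595 ≈ -0.6280.
Arc elasticity E = %Δq/%Δp ≈ 0.8431/-0.6280 ≈ -1.342.
|E| > 1: demand is elastic over this range.

-1.342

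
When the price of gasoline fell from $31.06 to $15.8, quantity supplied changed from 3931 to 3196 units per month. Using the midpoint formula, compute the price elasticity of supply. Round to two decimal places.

0.32

%Δq = (3196 − 3931)/[(3931 + 3196)/2] = -735/3563.5 ≈ -0.2063.
%ΔP = (15.8 − 31.06)/[(31.06 + 15.8)/2] = -15.26/23.43 ≈ -0.6513.
Arc elasticity E = %Δq/%ΔP ≈ -0.2063/-0.6513 ≈ 0.32.
|E| < 1: supply is inelastic over this range.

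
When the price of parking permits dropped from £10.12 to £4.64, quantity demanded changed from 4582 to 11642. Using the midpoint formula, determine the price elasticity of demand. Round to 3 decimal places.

%Δq = (11642 − 4582)/[(4582 + 11642)/2] = 7060/8112 ≈ 0.8703.
%ΔP = (4.64 − 10.12)/[(10.12 + 4.64)/2] = -5.48/7.38 ≈ -0.7425.
Arc elasticity E = %Δq/%ΔP ≈ 0.8703/-0.7425 ≈ -1.172.
|E| > 1: demand is elastic over this range.

-1.172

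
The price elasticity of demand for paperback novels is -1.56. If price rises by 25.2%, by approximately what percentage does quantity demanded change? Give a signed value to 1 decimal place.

-39.3

%ΔQ ≈ E × %ΔP = (-1.56) × (25.2%) ≈ -39.3%.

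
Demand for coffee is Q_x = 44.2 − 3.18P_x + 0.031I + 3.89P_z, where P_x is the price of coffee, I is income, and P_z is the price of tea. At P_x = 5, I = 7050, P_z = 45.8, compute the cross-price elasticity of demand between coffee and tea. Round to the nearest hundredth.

At the given point, Q_x = 44.2 − 3.18(5) + 0.031(7050) + 3.89(45.8) = 44.2 − 15.9 + 218.55 + 178.162 = 425.012.
∂Q_x/∂P_z = +3.89, so E_xy = 3.89·(45.8/425.012) ≈ 0.42.
E_xy > 0: the goods are substitutes.

0.42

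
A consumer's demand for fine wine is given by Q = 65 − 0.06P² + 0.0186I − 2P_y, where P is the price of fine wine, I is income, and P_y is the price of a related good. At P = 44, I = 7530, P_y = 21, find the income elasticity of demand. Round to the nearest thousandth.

2.986

Q = 65 − 0.06(44)² + 0.0186(7530) − 2(21) = 65 − 116.16 + 140.058 − 42 = 46.898.
∂Q/∂I = +0.0186, so E_I = 0.0186·(7530/46.898) ≈ 2.986.
E_I > 1: normal good (luxury).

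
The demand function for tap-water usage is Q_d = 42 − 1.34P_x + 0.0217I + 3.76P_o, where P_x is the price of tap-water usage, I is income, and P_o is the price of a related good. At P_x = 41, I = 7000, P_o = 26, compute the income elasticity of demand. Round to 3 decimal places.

At the given point, Q_d = 42 − 1.34(41) + 0.0217(7000) + 3.76(26) = 42 − 54.94 + 151.9 + 97.76 = 236.72.
∂Q_d/∂I = +0.0217, so E_I = 0.0217·(7000/236.72) ≈ 0.642.
E_I ∈ (0,1): normal good (necessity).

0.642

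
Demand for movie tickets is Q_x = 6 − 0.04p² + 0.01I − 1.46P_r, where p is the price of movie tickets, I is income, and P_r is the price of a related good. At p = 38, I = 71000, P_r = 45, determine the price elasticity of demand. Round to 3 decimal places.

Q_x = 6 − 0.04(38)² + 0.01(71000) − 1.46(45) = 6 − 57.76 + 710 − 65.7 = 592.54.
∂Q_x/∂p = −2·0.04·p = -3.04, so E_p = -3.04·(38/592.54) ≈ -0.195.
|E_p| < 1: demand is inelastic.

-0.195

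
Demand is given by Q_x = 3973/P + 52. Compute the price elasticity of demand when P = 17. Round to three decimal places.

-0.818

At P = 17, Q_x = 285.7059.
dQ_x/dP = −3973/P² = −13.7474.
Point elasticity E = (dQ_x/dP)·(P/Q_x) = -13.7474 × 17/285.7059 ≈ -0.818.
|E| < 1, so demand is inelastic at this price.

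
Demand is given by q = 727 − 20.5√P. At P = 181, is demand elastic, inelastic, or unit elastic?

inelastic

At P = 181, q = 451.2007.
dq/dP = −20.5/(2√P) = −20.5/(2·13.4536).
Point elasticity E = (dq/dP)·(P/q) = -0.7619 × 181/451.2007 ≈ -0.306.
|E| ≈ 0.306 < 1, so demand is inelastic.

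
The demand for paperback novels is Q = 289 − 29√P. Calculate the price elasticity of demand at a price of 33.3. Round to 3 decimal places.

-0.688

At P = 33.3, Q = 121.6522.
dQ/dP = −29/(2√P) = −29/(2·5.7706).
Point elasticity E = (dQ/dP)·(P/Q) = -2.5127 × 33.3/121.6522 ≈ -0.688.
|E| < 1, so demand is inelastic at this price.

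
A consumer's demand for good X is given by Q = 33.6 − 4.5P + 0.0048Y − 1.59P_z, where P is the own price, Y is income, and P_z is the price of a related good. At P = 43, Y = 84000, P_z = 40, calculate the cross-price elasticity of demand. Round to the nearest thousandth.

-0.354

Evaluating quantity at (P, Y, P_z) gives Q = 33.6 − 4.5(43) + 0.0048(84000) − 1.59(40) = 33.6 − 193.5 + 403.2 − 63.6 = 179.7.
∂Q/∂P_z = −1.59, so E_xy = -1.59·(40/179.7) ≈ -0.354.
E_xy < 0: the goods are complements.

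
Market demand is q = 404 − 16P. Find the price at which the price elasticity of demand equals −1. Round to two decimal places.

12.63

For linear demand q = a − bP, E = −bP/(a − bP). |E| = 1 ⇒ bP = a − bP ⇒ P = a/(2b).
P = 404/(2·16) ≈ 12.63.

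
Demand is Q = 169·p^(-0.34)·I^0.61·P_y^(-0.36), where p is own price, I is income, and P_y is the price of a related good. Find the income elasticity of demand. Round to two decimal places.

0.61

For a Cobb–Douglas (constant-elasticity) form Q = A·I^α·…, the elasticity with respect to I equals the exponent α at every point.
Here the exponent on I is 0.61, so the income elasticity of demand is 0.61.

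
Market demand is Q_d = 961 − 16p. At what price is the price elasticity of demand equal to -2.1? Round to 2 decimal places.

40.69

Set −bp/(a − bp) = −2.1 ⇒ bp = 2.1(a − bp) ⇒ bp(1+2.1) = 2.1·a.
p = 2.1·961/(16·3.1) ≈ 40.69.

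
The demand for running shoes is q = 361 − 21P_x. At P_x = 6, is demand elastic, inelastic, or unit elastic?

inelastic

At P_x = 6, q = 235.
dq/dP_x = −21.
Point elasticity E = (dq/dP_x)·(P_x/q) = -21 × 6/235 ≈ -0.536.
|E| ≈ 0.536 < 1, so demand is inelastic.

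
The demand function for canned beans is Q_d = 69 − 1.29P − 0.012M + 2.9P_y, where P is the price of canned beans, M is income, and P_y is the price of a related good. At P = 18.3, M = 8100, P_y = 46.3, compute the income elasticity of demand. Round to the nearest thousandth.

-1.179

At the given point, Q_d = 69 − 1.29(18.3) − 0.012(8100) + 2.9(46.3) = 69 − 23.607 − 97.2 + 134.27 = 82.463.
∂Q_d/∂M = −0.012, so E_I = -0.012·(8100/82.463) ≈ -1.179.
E_I < 0: inferior good.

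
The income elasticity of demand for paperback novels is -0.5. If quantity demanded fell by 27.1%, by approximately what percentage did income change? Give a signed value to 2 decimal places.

54.20

%ΔQ ≈ E × %ΔI ⇒ %ΔI = %ΔQ / E = (-27.1%)/(-0.5) = 54.20%.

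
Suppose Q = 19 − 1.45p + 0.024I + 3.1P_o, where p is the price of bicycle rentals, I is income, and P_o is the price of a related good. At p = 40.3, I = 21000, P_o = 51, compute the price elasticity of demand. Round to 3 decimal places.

At the given point, Q = 19 − 1.45(40.3) + 0.024(21000) + 3.1(51) = 19 − 58.435 + 504 + 158.1 = 622.665.
∂Q/∂p = −1.45, so E_p = (−1.45)·(40.3/622.665) ≈ -0.094.
|E_p| < 1: demand is inelastic.

-0.094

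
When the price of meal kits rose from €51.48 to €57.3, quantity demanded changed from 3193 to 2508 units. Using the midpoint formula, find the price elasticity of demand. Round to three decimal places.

-2.246

%ΔQ = (2508 − 3193)/[(3193 + 2508)/2] = -685/2850.5 ≈ -0.2403.
%ΔP = (57.3 − 51.48)/[(51.48 + 57.3)/2] = 5.82/54.39 ≈ 0.1070.
Arc elasticity E = %ΔQ/%ΔP ≈ -0.2403/0.1070 ≈ -2.246.
|E| > 1: demand is elastic over this range.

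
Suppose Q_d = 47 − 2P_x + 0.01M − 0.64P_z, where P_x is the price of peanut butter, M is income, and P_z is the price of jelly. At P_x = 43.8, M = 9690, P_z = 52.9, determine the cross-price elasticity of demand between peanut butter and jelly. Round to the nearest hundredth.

Substituting, Q_d = 47 − 2(43.8) + 0.01(9690) − 0.64(52.9) = 47 − 87.6 + 96.9 − 33.856 = 22.444.
∂Q_d/∂P_z = −0.64, so E_xy = -0.64·(52.9/22.444) ≈ -1.51.
E_xy < 0: the goods are complements.

-1.51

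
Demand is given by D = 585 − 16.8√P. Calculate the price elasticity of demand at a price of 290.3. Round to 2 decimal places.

-0.48

At P = 290.3, D = 298.7584.
dD/dP = −16.8/(2√P) = −16.8/(2·17.0382).
Point elasticity E = (dD/dP)·(P/D) = -0.493 × 290.3/298.7584 ≈ -0.48.
|E| < 1, so demand is inelastic at this price.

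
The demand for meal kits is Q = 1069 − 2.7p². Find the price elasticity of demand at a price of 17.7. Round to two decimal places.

At p = 17.7, Q = 223.117.
dQ/dp = −2·2.7·p = −95.58.
Point elasticity E = (dQ/dp)·(p/Q) = -95.58 × 17.7/223.117 ≈ -7.58.
|E| > 1, so demand is elastic at this price.

-7.58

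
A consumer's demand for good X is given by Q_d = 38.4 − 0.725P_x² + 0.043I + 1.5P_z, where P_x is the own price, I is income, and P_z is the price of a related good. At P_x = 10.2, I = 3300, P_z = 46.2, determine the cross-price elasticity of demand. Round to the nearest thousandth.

0.398

First evaluate Q_d: 38.4 − 0.725(10.2)² + 0.043(3300) + 1.5(46.2) = 38.4 − 75.429 + 141.9 + 69.3 = 174.171.
∂Q_d/∂P_z = +1.5, so E_xy = 1.5·(46.2/174.171) ≈ 0.398.
E_xy > 0: the goods are substitutes.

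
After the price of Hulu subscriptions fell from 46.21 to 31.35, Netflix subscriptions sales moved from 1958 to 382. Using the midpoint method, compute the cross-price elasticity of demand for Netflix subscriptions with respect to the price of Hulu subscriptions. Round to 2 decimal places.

3.52

%ΔQ_x = (382 − 1958)/[(1958+382)/2] = -1576/1170 ≈ -1.3470.
%ΔP_y = (31.35 − 46.21)/[(46.21+31.35)/2] ≈ -0.3832.
E_xy = -1.3470/-0.3832 ≈ 3.52.
E_xy > 0, so Netflix subscriptions and Hulu subscriptions are substitutes.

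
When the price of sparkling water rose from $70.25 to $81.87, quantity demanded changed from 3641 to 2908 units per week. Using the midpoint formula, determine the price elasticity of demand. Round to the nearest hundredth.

%ΔQ = (2908 − 3641)/[(3641 + 2908)/2] = -733/3274.5 ≈ -0.2239.
%ΔP = (81.87 − 70.25)/[(70.25 + 81.87)/2] = 11.62/76.06 ≈ 0.1528.
Arc elasticity E = %ΔQ/%ΔP ≈ -0.2239/0.1528 ≈ -1.47.
|E| > 1: demand is elastic over this range.

-1.47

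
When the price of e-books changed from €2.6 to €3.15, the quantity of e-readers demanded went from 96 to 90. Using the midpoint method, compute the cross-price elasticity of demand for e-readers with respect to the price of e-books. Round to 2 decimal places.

-0.34

%ΔQ_x = (90 − 96)/[(96+90)/2] = -6/93 ≈ -0.0645.
%ΔP_y = (3.15 − 2.6)/[(2.6+3.15)/2] ≈ 0.1913.
E_xy = -0.0645/0.1913 ≈ -0.34.
E_xy < 0, so e-readers and e-books are complements.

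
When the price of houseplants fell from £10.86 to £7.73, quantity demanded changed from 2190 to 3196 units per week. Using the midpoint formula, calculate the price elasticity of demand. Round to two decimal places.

%Δq = (3196 − 2190)/[(2190 + 3196)/2] = 1006/2693 ≈ 0.3736.
%ΔP = (7.73 − 10.86)/[(10.86 + 7.73)/2] = -3.13/9.295 ≈ -0.3367.
Arc elasticity E = %Δq/%ΔP ≈ 0.3736/-0.3367 ≈ -1.11.
|E| > 1: demand is elastic over this range.

-1.11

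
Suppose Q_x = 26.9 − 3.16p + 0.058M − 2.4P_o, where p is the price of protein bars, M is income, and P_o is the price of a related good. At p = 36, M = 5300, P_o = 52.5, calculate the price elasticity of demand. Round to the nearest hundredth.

-1.20

Evaluating quantity at (p, M, P_o) gives Q_x = 26.9 − 3.16(36) + 0.058(5300) − 2.4(52.5) = 26.9 − 113.76 + 307.4 − 126 = 94.54.
∂Q_x/∂p = −3.16, so E_p = (−3.16)·(36/94.54) ≈ -1.20.
|E_p| > 1: demand is elastic.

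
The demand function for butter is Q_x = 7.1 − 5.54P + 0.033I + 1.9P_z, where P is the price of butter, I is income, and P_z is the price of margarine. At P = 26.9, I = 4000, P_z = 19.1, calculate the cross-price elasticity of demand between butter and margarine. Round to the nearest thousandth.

At the given point, Q_x = 7.1 − 5.54(26.9) + 0.033(4000) + 1.9(19.1) = 7.1 − 149.026 + 132 + 36.29 = 26.364.
∂Q_x/∂P_z = +1.9, so E_xy = 1.9·(19.1/26.364) ≈ 1.376.
E_xy > 0: the goods are substitutes.

1.376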